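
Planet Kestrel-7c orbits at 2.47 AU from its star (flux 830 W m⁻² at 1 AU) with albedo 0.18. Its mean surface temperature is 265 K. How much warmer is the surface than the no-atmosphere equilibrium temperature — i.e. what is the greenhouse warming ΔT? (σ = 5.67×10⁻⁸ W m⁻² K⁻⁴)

ΔT ≈ 116.1 K

S = 830/2.47² = 136.0 W m⁻².
T_eq = [S(1−A)/(4σ)]^(1/4) = [136.0×0.82/(4×5.67×10⁻⁸)]^(1/4) = 148.9 K.
ΔT = T_surf − T_eq = 265 − 148.9.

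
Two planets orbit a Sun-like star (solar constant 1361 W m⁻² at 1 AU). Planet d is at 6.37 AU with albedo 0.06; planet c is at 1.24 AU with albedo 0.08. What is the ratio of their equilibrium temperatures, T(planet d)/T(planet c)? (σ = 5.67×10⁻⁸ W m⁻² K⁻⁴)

T₁/T₂ ≈ 0.444

T_eq = [S₀(1−A)/(4σd²)]^(1/4), so T ∝ (1−A)^(1/4) / √d.
T₁ = [1361×0.94/(4×5.67×10⁻⁸×6.37²)]^(1/4) = 108.58 K.
T₂ = [1361×0.92/(4×5.67×10⁻⁸×1.24²)]^(1/4) = 244.79 K.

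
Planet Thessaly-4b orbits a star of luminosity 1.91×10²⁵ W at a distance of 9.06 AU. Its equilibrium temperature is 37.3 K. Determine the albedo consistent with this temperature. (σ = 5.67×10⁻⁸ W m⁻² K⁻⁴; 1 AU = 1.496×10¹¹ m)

A ≈ 0.47

d = 9.06 AU = 1.36×10¹² m.
Flux: S = L/(4πd²) = 1.91×10²⁵/(4π×(1.36×10¹²)²) = 0.827 W m⁻².
From T_eq⁴ = S(1−A)/(4σ): 1−A = 4σT_eq⁴/S.
1−A = 4 × 5.67×10⁻⁸ × (37.3)⁴ / 0.827 = 0.531.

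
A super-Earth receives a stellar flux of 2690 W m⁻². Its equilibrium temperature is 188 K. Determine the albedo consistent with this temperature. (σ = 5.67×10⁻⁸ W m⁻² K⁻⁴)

From T_eq⁴ = S(1−A)/(4σ): 1−A = 4σT_eq⁴/S.
1−A = 4 × 5.67×10⁻⁸ × (188)⁴ / 2690 = 0.105.

A ≈ 0.89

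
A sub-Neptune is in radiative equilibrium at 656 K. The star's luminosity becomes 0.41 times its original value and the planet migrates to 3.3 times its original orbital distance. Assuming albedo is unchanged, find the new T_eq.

T_eq ∝ L^(1/4) · d^(−1/2).
T′ = 656 × 0.41^(1/4) / 3.3^(1/2) = 289 K.

T_eq ≈ 289 K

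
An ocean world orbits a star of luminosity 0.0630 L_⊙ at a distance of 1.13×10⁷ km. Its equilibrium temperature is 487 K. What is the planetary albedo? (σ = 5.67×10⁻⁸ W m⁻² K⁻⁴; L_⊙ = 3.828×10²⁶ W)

d = 1.13×10⁷ km = 1.13×10¹⁰ m.
L = 0.0630 × 3.828×10²⁶ = 2.41×10²⁵ W.
Flux: S = L/(4πd²) = 2.41×10²⁵/(4π×(1.13×10¹⁰)²) = 1.50×10⁴ W m⁻².
From T_eq⁴ = S(1−A)/(4σ): 1−A = 4σT_eq⁴/S.
1−A = 4 × 5.67×10⁻⁸ × (487)⁴ / 1.50×10⁴ = 0.849.

A ≈ 0.15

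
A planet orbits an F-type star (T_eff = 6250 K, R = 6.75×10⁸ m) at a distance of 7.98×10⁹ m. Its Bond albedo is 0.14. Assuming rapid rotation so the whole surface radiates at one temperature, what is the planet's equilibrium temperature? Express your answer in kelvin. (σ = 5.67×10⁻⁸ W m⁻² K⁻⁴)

T_eq ≈ 1240 K

L = 4πR_⋆²σT_⋆⁴ = 4π(6.75×10⁸)² × 5.67×10⁻⁸ × (6250)⁴ = 4.95×10²⁶ W.
S = L/(4πd²) = 6.19×10⁵ W m⁻².
Energy balance: absorbed = emitted ⇒ πR²·S(1−A) = 4πR²·σT_eq⁴, so T_eq⁴ = S(1−A)/(4σ).
T_eq = [6.19×10⁵ × 0.86 / (4 × 5.67×10⁻⁸)]^(1/4) = (2.35×10¹²)^(1/4) = 1240 K.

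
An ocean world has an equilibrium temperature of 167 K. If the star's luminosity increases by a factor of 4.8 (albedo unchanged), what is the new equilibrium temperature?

T_eq ≈ 247 K

T_eq ∝ L^(1/4) · d^(−1/2).
T′ = 167 × 4.8^(1/4) = 247 K.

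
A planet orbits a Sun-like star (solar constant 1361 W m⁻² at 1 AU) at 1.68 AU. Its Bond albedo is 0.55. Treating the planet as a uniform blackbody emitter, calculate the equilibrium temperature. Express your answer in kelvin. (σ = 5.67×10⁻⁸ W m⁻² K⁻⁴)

Flux at 1.68 AU: S = 1361/1.68² = 482 W m⁻².
Energy balance: absorbed = emitted ⇒ πR²·S(1−A) = 4πR²·σT_eq⁴, so T_eq⁴ = S(1−A)/(4σ).
T_eq = [482 × 0.45 / (4 × 5.67×10⁻⁸)]^(1/4) = (9.57×10⁸)^(1/4) = 176 K.

T_eq ≈ 176 K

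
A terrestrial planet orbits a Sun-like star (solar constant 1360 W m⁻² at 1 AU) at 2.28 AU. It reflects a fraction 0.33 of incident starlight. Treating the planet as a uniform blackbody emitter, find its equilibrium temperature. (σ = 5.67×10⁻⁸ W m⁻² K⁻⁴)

T_eq ≈ 167 K

Flux at 2.28 AU: S = 1360/2.28² = 262 W m⁻².
Energy balance: absorbed = emitted ⇒ πR²·S(1−A) = 4πR²·σT_eq⁴, so T_eq⁴ = S(1−A)/(4σ).
T_eq = [262 × 0.67 / (4 × 5.67×10⁻⁸)]^(1/4) = (7.73×10⁸)^(1/4) = 167 K.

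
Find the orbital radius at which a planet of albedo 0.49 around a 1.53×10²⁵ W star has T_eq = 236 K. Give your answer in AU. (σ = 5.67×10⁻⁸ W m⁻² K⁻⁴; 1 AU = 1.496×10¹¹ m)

d ≈ 0.199 AU

From T_eq⁴ = L(1−A)/(16πσd²): d = √[L(1−A)/(16πσT_eq⁴)].
d = √[1.53×10²⁵ × 0.51 / (16π × 5.67×10⁻⁸ × (236)⁴)] = 2.97×10¹⁰ m = 0.199 AU.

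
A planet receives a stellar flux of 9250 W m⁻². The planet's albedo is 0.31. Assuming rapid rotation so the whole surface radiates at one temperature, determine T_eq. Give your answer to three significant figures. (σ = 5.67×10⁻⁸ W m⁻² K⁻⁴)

T_eq ≈ 410 K

Energy balance: absorbed = emitted ⇒ πR²·S(1−A) = 4πR²·σT_eq⁴, so T_eq⁴ = S(1−A)/(4σ).
T_eq = [9250 × 0.69 / (4 × 5.67×10⁻⁸)]^(1/4) = (2.81×10¹⁰)^(1/4) = 410 K.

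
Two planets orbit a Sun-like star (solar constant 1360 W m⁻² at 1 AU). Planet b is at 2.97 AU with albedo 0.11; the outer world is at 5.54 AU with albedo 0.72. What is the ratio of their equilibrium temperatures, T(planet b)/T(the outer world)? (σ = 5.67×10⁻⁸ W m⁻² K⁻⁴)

T_eq = [S₀(1−A)/(4σd²)]^(1/4), so T ∝ (1−A)^(1/4) / √d.
T₁ = [1360×0.89/(4×5.67×10⁻⁸×2.97²)]^(1/4) = 156.84 K.
T₂ = [1360×0.28/(4×5.67×10⁻⁸×5.54²)]^(1/4) = 86.00 K.

T₁/T₂ ≈ 1.824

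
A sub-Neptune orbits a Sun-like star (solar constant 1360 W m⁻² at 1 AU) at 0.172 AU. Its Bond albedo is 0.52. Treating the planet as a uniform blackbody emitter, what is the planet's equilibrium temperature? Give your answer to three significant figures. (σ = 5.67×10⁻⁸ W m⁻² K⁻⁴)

Flux at 0.172 AU: S = 1360/0.172² = 4.60×10⁴ W m⁻².
Energy balance: absorbed = emitted ⇒ πR²·S(1−A) = 4πR²·σT_eq⁴, so T_eq⁴ = S(1−A)/(4σ).
T_eq = [4.60×10⁴ × 0.48 / (4 × 5.67×10⁻⁸)]^(1/4) = (9.73×10¹⁰)^(1/4) = 558 K.

T_eq ≈ 558 K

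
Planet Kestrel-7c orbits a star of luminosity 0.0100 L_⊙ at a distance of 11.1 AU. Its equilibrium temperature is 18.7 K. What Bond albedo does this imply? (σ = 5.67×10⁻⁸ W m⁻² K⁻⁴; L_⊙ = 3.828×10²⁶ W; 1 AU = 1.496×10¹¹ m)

A ≈ 0.75

d = 11.1 AU = 1.66×10¹² m.
L = 0.0100 × 3.828×10²⁶ = 3.83×10²⁴ W.
Flux: S = L/(4πd²) = 3.83×10²⁴/(4π×(1.66×10¹²)²) = 0.110 W m⁻².
From T_eq⁴ = S(1−A)/(4σ): 1−A = 4σT_eq⁴/S.
1−A = 4 × 5.67×10⁻⁸ × (18.7)⁴ / 0.110 = 0.251.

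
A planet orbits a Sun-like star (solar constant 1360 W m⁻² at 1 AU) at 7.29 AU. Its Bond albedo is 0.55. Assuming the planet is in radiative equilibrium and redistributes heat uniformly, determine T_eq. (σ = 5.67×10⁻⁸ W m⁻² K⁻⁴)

T_eq ≈ 84.4 K

Flux at 7.29 AU: S = 1360/7.29² = 25.6 W m⁻².
Energy balance: absorbed = emitted ⇒ πR²·S(1−A) = 4πR²·σT_eq⁴, so T_eq⁴ = S(1−A)/(4σ).
T_eq = [25.6 × 0.45 / (4 × 5.67×10⁻⁸)]^(1/4) = (5.08×10⁷)^(1/4) = 84.4 K.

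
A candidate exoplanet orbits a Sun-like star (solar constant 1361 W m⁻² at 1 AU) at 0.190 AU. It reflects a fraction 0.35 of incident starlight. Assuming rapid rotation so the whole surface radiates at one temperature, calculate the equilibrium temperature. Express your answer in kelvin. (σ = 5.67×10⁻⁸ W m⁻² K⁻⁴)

Flux at 0.190 AU: S = 1361/0.190² = 3.77×10⁴ W m⁻².
Energy balance: absorbed = emitted ⇒ πR²·S(1−A) = 4πR²·σT_eq⁴, so T_eq⁴ = S(1−A)/(4σ).
T_eq = [3.77×10⁴ × 0.65 / (4 × 5.67×10⁻⁸)]^(1/4) = (1.08×10¹¹)^(1/4) = 573 K.

T_eq ≈ 573 K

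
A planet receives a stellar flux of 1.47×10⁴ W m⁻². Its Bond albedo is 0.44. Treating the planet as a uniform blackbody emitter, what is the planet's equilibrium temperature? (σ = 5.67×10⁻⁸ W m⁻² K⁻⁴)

T_eq ≈ 436 K

Energy balance: absorbed = emitted ⇒ πR²·S(1−A) = 4πR²·σT_eq⁴, so T_eq⁴ = S(1−A)/(4σ).
T_eq = [1.47×10⁴ × 0.56 / (4 × 5.67×10⁻⁸)]^(1/4) = (3.63×10¹⁰)^(1/4) = 436 K.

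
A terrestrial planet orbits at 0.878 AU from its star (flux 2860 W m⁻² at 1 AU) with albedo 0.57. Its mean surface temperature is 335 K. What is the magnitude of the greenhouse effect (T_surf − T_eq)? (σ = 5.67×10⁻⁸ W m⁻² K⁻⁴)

ΔT ≈ 45.4 K

S = 2860/0.878² = 3710 W m⁻².
T_eq = [S(1−A)/(4σ)]^(1/4) = [3710×0.43/(4×5.67×10⁻⁸)]^(1/4) = 289.6 K.
ΔT = T_surf − T_eq = 335 − 289.6.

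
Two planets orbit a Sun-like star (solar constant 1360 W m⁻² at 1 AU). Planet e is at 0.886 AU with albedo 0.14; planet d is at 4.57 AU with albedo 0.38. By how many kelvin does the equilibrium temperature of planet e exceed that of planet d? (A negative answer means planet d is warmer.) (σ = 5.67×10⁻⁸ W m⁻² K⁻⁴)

T_eq = [S₀(1−A)/(4σd²)]^(1/4), so T ∝ (1−A)^(1/4) / √d.
T₁ = [1360×0.86/(4×5.67×10⁻⁸×0.886²)]^(1/4) = 284.70 K.
T₂ = [1360×0.62/(4×5.67×10⁻⁸×4.57²)]^(1/4) = 115.51 K.

ΔT ≈ 169.2 K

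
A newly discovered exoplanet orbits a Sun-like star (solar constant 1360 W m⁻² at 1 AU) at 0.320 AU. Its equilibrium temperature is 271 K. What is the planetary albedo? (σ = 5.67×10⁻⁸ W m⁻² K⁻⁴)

Flux at 0.320 AU: S = 1360/0.320² = 1.33×10⁴ W m⁻².
From T_eq⁴ = S(1−A)/(4σ): 1−A = 4σT_eq⁴/S.
1−A = 4 × 5.67×10⁻⁸ × (271)⁴ / 1.33×10⁴ = 0.092.

A ≈ 0.91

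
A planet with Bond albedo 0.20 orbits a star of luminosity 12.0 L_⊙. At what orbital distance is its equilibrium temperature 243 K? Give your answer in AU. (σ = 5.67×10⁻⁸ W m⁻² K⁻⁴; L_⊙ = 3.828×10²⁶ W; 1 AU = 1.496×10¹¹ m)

L = 12.0 × 3.828×10²⁶ = 4.59×10²⁷ W.
From T_eq⁴ = L(1−A)/(16πσd²): d = √[L(1−A)/(16πσT_eq⁴)].
d = √[4.59×10²⁷ × 0.80 / (16π × 5.67×10⁻⁸ × (243)⁴)] = 6.08×10¹¹ m = 4.06 AU.

d ≈ 4.06 AU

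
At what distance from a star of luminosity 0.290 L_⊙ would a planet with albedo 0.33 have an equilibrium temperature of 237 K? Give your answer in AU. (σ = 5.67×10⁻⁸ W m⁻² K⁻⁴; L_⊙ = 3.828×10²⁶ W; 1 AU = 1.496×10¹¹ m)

L = 0.290 × 3.828×10²⁶ = 1.11×10²⁶ W.
From T_eq⁴ = L(1−A)/(16πσd²): d = √[L(1−A)/(16πσT_eq⁴)].
d = √[1.11×10²⁶ × 0.67 / (16π × 5.67×10⁻⁸ × (237)⁴)] = 9.09×10¹⁰ m = 0.608 AU.

d ≈ 0.608 AU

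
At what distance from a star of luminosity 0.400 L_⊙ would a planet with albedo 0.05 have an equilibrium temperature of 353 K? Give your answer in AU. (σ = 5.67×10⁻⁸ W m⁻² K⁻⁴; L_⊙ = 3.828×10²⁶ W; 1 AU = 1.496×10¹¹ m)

d ≈ 0.383 AU

L = 0.400 × 3.828×10²⁶ = 1.53×10²⁶ W.
From T_eq⁴ = L(1−A)/(16πσd²): d = √[L(1−A)/(16πσT_eq⁴)].
d = √[1.53×10²⁶ × 0.95 / (16π × 5.67×10⁻⁸ × (353)⁴)] = 5.73×10¹⁰ m = 0.383 AU.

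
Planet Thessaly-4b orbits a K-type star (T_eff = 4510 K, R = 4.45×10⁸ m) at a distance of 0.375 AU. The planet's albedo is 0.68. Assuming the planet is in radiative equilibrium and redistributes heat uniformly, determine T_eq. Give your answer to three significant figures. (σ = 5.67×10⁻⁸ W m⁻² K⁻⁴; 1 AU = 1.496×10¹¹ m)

d = 0.375 AU = 5.61×10¹⁰ m.
L = 4πR_⋆²σT_⋆⁴ = 4π(4.45×10⁸)² × 5.67×10⁻⁸ × (4510)⁴ = 5.84×10²⁵ W.
S = L/(4πd²) = 1480 W m⁻².
Energy balance: absorbed = emitted ⇒ πR²·S(1−A) = 4πR²·σT_eq⁴, so T_eq⁴ = S(1−A)/(4σ).
T_eq = [1480 × 0.32 / (4 × 5.67×10⁻⁸)]^(1/4) = (2.08×10⁹)^(1/4) = 214 K.

T_eq ≈ 214 K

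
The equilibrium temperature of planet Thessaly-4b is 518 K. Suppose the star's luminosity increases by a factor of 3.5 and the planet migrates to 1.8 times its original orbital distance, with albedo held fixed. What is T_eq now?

T_eq ∝ L^(1/4) · d^(−1/2).
T′ = 518 × 3.5^(1/4) / 1.8^(1/2) = 528 K.

T_eq ≈ 528 K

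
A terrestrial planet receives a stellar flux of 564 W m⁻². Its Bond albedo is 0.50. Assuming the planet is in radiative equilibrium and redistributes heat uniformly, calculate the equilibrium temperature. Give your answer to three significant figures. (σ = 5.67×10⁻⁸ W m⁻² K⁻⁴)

T_eq ≈ 188 K

Energy balance: absorbed = emitted ⇒ πR²·S(1−A) = 4πR²·σT_eq⁴, so T_eq⁴ = S(1−A)/(4σ).
T_eq = [564 × 0.50 / (4 × 5.67×10⁻⁸)]^(1/4) = (1.24×10⁹)^(1/4) = 188 K.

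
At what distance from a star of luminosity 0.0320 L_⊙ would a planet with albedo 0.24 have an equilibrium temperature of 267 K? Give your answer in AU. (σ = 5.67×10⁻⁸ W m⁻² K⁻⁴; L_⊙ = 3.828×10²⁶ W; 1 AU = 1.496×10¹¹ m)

d ≈ 0.169 AU

L = 0.0320 × 3.828×10²⁶ = 1.22×10²⁵ W.
From T_eq⁴ = L(1−A)/(16πσd²): d = √[L(1−A)/(16πσT_eq⁴)].
d = √[1.22×10²⁵ × 0.76 / (16π × 5.67×10⁻⁸ × (267)⁴)] = 2.54×10¹⁰ m = 0.169 AU.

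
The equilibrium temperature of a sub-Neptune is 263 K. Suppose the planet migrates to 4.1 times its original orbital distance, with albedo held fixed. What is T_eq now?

T_eq ∝ L^(1/4) · d^(−1/2).
T′ = 263 / 4.1^(1/2) = 130 K.

T_eq ≈ 130 K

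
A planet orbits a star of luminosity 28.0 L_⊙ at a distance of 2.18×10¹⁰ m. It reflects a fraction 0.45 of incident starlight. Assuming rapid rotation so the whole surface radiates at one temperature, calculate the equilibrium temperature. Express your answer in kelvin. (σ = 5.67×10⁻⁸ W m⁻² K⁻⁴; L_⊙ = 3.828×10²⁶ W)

L = 28.0 × 3.828×10²⁶ = 1.07×10²⁸ W.
Flux: S = L/(4πd²) = 1.07×10²⁸/(4π×(2.18×10¹⁰)²) = 1.79×10⁶ W m⁻².
Energy balance: absorbed = emitted ⇒ πR²·S(1−A) = 4πR²·σT_eq⁴, so T_eq⁴ = S(1−A)/(4σ).
T_eq = [1.79×10⁶ × 0.55 / (4 × 5.67×10⁻⁸)]^(1/4) = (4.35×10¹²)^(1/4) = 1440 K.

T_eq ≈ 1440 K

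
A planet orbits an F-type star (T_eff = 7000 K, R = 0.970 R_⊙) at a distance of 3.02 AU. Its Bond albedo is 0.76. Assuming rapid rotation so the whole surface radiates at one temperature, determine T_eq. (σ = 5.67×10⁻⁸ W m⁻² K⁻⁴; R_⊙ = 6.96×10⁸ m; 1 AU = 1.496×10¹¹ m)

T_eq ≈ 134 K

R_⋆ = 0.970 × 6.96×10⁸ = 6.75×10⁸ m.
d = 3.02 AU = 4.52×10¹¹ m.
L = 4πR_⋆²σT_⋆⁴ = 4π(6.75×10⁸)² × 5.67×10⁻⁸ × (7000)⁴ = 7.80×10²⁶ W.
S = L/(4πd²) = 304 W m⁻².
Energy balance: absorbed = emitted ⇒ πR²·S(1−A) = 4πR²·σT_eq⁴, so T_eq⁴ = S(1−A)/(4σ).
T_eq = [304 × 0.24 / (4 × 5.67×10⁻⁸)]^(1/4) = (3.22×10⁸)^(1/4) = 134 K.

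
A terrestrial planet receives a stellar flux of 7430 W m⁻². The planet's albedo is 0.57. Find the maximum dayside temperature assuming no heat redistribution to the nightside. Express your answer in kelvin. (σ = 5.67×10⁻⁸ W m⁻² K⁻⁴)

T_ss ≈ 487 K

With no redistribution each surface element balances locally: S(1−A) = σT⁴.
T = [7430 × 0.43 / 5.67×10⁻⁸]^(1/4) = (5.63×10¹⁰)^(1/4) = 487 K.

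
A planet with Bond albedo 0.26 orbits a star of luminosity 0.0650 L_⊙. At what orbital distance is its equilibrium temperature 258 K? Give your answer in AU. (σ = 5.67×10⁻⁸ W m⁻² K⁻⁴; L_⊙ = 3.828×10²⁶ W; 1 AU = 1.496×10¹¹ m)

L = 0.0650 × 3.828×10²⁶ = 2.49×10²⁵ W.
From T_eq⁴ = L(1−A)/(16πσd²): d = √[L(1−A)/(16πσT_eq⁴)].
d = √[2.49×10²⁵ × 0.74 / (16π × 5.67×10⁻⁸ × (258)⁴)] = 3.82×10¹⁰ m = 0.255 AU.

d ≈ 0.255 AU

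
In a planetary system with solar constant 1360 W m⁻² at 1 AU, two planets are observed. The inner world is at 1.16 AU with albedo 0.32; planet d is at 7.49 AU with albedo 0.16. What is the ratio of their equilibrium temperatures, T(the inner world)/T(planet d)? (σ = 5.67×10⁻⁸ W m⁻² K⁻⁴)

T_eq = [S₀(1−A)/(4σd²)]^(1/4), so T ∝ (1−A)^(1/4) / √d.
T₁ = [1360×0.68/(4×5.67×10⁻⁸×1.16²)]^(1/4) = 234.62 K.
T₂ = [1360×0.84/(4×5.67×10⁻⁸×7.49²)]^(1/4) = 97.34 K.

T₁/T₂ ≈ 2.410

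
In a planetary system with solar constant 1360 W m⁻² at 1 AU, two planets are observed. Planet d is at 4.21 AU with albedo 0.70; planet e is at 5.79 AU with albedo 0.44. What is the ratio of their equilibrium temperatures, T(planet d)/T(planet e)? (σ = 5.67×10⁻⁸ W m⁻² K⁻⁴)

T_eq = [S₀(1−A)/(4σd²)]^(1/4), so T ∝ (1−A)^(1/4) / √d.
T₁ = [1360×0.30/(4×5.67×10⁻⁸×4.21²)]^(1/4) = 100.37 K.
T₂ = [1360×0.56/(4×5.67×10⁻⁸×5.79²)]^(1/4) = 100.04 K.

T₁/T₂ ≈ 1.003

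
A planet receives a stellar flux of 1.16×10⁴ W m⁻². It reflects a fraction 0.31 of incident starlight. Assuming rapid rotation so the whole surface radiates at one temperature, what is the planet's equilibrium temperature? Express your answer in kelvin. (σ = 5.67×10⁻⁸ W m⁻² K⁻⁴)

Energy balance: absorbed = emitted ⇒ πR²·S(1−A) = 4πR²·σT_eq⁴, so T_eq⁴ = S(1−A)/(4σ).
T_eq = [1.16×10⁴ × 0.69 / (4 × 5.67×10⁻⁸)]^(1/4) = (3.53×10¹⁰)^(1/4) = 433 K.

T_eq ≈ 433 K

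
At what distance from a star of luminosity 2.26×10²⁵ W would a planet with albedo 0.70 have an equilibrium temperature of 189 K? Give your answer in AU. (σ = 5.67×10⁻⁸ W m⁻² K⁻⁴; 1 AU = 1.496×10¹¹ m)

d ≈ 0.289 AU

From T_eq⁴ = L(1−A)/(16πσd²): d = √[L(1−A)/(16πσT_eq⁴)].
d = √[2.26×10²⁵ × 0.30 / (16π × 5.67×10⁻⁸ × (189)⁴)] = 4.32×10¹⁰ m = 0.289 AU.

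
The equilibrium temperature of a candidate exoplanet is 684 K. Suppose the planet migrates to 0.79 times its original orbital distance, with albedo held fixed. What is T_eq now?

T_eq ∝ L^(1/4) · d^(−1/2).
T′ = 684 / 0.79^(1/2) = 770 K.

T_eq ≈ 770 K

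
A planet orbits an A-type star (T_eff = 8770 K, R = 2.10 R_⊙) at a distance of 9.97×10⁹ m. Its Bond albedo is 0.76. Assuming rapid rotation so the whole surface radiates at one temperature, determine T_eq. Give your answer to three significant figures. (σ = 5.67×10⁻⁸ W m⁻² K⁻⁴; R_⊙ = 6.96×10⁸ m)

T_eq ≈ 1660 K

R_⋆ = 2.10 × 6.96×10⁸ = 1.46×10⁹ m.
L = 4πR_⋆²σT_⋆⁴ = 4π(1.46×10⁹)² × 5.67×10⁻⁸ × (8770)⁴ = 9.00×10²⁷ W.
S = L/(4πd²) = 7.21×10⁶ W m⁻².
Energy balance: absorbed = emitted ⇒ πR²·S(1−A) = 4πR²·σT_eq⁴, so T_eq⁴ = S(1−A)/(4σ).
T_eq = [7.21×10⁶ × 0.24 / (4 × 5.67×10⁻⁸)]^(1/4) = (7.63×10¹²)^(1/4) = 1660 K.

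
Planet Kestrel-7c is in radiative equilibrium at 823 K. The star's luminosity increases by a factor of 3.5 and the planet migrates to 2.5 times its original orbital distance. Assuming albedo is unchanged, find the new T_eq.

T_eq ≈ 712 K

T_eq ∝ L^(1/4) · d^(−1/2).
T′ = 823 × 3.5^(1/4) / 2.5^(1/2) = 712 K.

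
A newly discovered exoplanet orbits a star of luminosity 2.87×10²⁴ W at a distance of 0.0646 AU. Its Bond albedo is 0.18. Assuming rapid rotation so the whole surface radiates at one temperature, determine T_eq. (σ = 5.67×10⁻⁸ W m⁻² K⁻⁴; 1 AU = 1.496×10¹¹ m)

d = 0.0646 AU = 9.66×10⁹ m.
Flux: S = L/(4πd²) = 2.87×10²⁴/(4π×(9.66×10⁹)²) = 2450 W m⁻².
Energy balance: absorbed = emitted ⇒ πR²·S(1−A) = 4πR²·σT_eq⁴, so T_eq⁴ = S(1−A)/(4σ).
T_eq = [2450 × 0.82 / (4 × 5.67×10⁻⁸)]^(1/4) = (8.84×10⁹)^(1/4) = 307 K.

T_eq ≈ 307 K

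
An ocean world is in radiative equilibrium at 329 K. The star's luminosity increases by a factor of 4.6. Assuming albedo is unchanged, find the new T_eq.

T_eq ≈ 482 K

T_eq ∝ L^(1/4) · d^(−1/2).
T′ = 329 × 4.6^(1/4) = 482 K.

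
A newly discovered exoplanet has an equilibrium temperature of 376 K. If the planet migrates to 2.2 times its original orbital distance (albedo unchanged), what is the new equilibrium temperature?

T_eq ∝ L^(1/4) · d^(−1/2).
T′ = 376 / 2.2^(1/2) = 253 K.

T_eq ≈ 253 K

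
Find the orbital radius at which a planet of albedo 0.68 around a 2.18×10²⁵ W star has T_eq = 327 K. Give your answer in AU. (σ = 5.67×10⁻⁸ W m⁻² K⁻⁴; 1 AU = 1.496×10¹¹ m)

From T_eq⁴ = L(1−A)/(16πσd²): d = √[L(1−A)/(16πσT_eq⁴)].
d = √[2.18×10²⁵ × 0.32 / (16π × 5.67×10⁻⁸ × (327)⁴)] = 1.46×10¹⁰ m = 0.0978 AU.

d ≈ 0.0978 AU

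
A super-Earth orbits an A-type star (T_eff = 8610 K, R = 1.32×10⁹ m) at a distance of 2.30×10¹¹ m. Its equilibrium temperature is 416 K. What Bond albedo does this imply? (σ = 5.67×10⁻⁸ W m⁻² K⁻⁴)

L = 4πR_⋆²σT_⋆⁴ = 4π(1.32×10⁹)² × 5.67×10⁻⁸ × (8610)⁴ = 6.82×10²⁷ W.
S = L/(4πd²) = 1.03×10⁴ W m⁻².
From T_eq⁴ = S(1−A)/(4σ): 1−A = 4σT_eq⁴/S.
1−A = 4 × 5.67×10⁻⁸ × (416)⁴ / 1.03×10⁴ = 0.662.

A ≈ 0.34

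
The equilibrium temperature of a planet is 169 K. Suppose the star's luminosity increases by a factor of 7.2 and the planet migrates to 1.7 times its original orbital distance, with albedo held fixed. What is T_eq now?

T_eq ∝ L^(1/4) · d^(−1/2).
T′ = 169 × 7.2^(1/4) / 1.7^(1/2) = 212 K.

T_eq ≈ 212 K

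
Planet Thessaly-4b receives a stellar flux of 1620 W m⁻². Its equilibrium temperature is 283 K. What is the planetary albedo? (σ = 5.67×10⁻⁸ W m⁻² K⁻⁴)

A ≈ 0.10

From T_eq⁴ = S(1−A)/(4σ): 1−A = 4σT_eq⁴/S.
1−A = 4 × 5.67×10⁻⁸ × (283)⁴ / 1620 = 0.898.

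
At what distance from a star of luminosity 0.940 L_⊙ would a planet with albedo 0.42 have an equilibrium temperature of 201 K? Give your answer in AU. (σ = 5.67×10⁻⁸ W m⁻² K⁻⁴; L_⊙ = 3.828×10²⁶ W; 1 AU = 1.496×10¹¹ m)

L = 0.940 × 3.828×10²⁶ = 3.60×10²⁶ W.
From T_eq⁴ = L(1−A)/(16πσd²): d = √[L(1−A)/(16πσT_eq⁴)].
d = √[3.60×10²⁶ × 0.58 / (16π × 5.67×10⁻⁸ × (201)⁴)] = 2.12×10¹¹ m = 1.42 AU.

d ≈ 1.42 AU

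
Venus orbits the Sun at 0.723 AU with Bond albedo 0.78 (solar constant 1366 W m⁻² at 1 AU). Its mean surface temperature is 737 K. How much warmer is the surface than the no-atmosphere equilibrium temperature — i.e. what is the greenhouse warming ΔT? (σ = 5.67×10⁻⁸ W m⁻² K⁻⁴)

ΔT ≈ 512.6 K

S = 1366/0.723² = 2613 W m⁻².
T_eq = [S(1−A)/(4σ)]^(1/4) = [2613×0.22/(4×5.67×10⁻⁸)]^(1/4) = 224.4 K.
ΔT = T_surf − T_eq = 737 − 224.4.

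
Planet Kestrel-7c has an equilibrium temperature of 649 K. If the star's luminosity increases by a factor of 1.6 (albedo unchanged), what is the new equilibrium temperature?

T_eq ≈ 730 K

T_eq ∝ L^(1/4) · d^(−1/2).
T′ = 649 × 1.6^(1/4) = 730 K.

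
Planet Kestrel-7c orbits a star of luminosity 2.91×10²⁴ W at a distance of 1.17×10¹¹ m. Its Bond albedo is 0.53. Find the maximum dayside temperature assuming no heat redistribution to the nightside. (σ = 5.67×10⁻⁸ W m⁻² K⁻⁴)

Flux: S = L/(4πd²) = 2.91×10²⁴/(4π×(1.17×10¹¹)²) = 16.9 W m⁻².
With no redistribution each surface element balances locally: S(1−A) = σT⁴.
T = [16.9 × 0.47 / 5.67×10⁻⁸]^(1/4) = (1.40×10⁸)^(1/4) = 109 K.

T_ss ≈ 109 K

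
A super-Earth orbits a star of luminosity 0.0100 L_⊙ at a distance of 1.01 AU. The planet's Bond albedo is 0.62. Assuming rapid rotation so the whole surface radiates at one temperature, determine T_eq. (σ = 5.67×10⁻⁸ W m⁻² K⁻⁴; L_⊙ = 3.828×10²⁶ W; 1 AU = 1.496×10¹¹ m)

T_eq ≈ 68.8 K

d = 1.01 AU = 1.51×10¹¹ m.
L = 0.0100 × 3.828×10²⁶ = 3.83×10²⁴ W.
Flux: S = L/(4πd²) = 3.83×10²⁴/(4π×(1.51×10¹¹)²) = 13.3 W m⁻².
Energy balance: absorbed = emitted ⇒ πR²·S(1−A) = 4πR²·σT_eq⁴, so T_eq⁴ = S(1−A)/(4σ).
T_eq = [13.3 × 0.38 / (4 × 5.67×10⁻⁸)]^(1/4) = (2.24×10⁷)^(1/4) = 68.8 K.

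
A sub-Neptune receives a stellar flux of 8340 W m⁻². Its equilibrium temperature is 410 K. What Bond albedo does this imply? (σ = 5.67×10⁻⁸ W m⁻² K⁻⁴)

From T_eq⁴ = S(1−A)/(4σ): 1−A = 4σT_eq⁴/S.
1−A = 4 × 5.67×10⁻⁸ × (410)⁴ / 8340 = 0.768.

A ≈ 0.23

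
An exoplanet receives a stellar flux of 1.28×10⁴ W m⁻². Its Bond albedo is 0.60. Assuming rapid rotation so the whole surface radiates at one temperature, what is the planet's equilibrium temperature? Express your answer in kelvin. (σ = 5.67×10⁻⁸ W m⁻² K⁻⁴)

Energy balance: absorbed = emitted ⇒ πR²·S(1−A) = 4πR²·σT_eq⁴, so T_eq⁴ = S(1−A)/(4σ).
T_eq = [1.28×10⁴ × 0.40 / (4 × 5.67×10⁻⁸)]^(1/4) = (2.26×10¹⁰)^(1/4) = 388 K.

T_eq ≈ 388 K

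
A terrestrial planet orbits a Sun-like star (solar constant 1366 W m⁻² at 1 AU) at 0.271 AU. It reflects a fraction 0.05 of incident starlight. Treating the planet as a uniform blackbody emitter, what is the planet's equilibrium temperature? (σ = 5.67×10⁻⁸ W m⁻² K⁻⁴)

Flux at 0.271 AU: S = 1366/0.271² = 1.86×10⁴ W m⁻².
Energy balance: absorbed = emitted ⇒ πR²·S(1−A) = 4πR²·σT_eq⁴, so T_eq⁴ = S(1−A)/(4σ).
T_eq = [1.86×10⁴ × 0.95 / (4 × 5.67×10⁻⁸)]^(1/4) = (7.79×10¹⁰)^(1/4) = 528 K.

T_eq ≈ 528 K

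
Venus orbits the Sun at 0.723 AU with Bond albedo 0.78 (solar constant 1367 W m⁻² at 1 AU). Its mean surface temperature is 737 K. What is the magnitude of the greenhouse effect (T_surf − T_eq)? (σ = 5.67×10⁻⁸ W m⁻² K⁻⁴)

S = 1367/0.723² = 2615 W m⁻².
T_eq = [S(1−A)/(4σ)]^(1/4) = [2615×0.22/(4×5.67×10⁻⁸)]^(1/4) = 224.4 K.
ΔT = T_surf − T_eq = 737 − 224.4.

ΔT ≈ 512.6 K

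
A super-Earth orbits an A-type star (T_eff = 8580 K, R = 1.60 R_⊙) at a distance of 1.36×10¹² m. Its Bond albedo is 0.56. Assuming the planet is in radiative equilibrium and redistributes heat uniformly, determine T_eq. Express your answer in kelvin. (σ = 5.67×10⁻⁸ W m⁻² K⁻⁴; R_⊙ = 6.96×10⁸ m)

R_⋆ = 1.60 × 6.96×10⁸ = 1.11×10⁹ m.
L = 4πR_⋆²σT_⋆⁴ = 4π(1.11×10⁹)² × 5.67×10⁻⁸ × (8580)⁴ = 4.79×10²⁷ W.
S = L/(4πd²) = 206 W m⁻².
Energy balance: absorbed = emitted ⇒ πR²·S(1−A) = 4πR²·σT_eq⁴, so T_eq⁴ = S(1−A)/(4σ).
T_eq = [206 × 0.44 / (4 × 5.67×10⁻⁸)]^(1/4) = (4.00×10⁸)^(1/4) = 141 K.

T_eq ≈ 141 K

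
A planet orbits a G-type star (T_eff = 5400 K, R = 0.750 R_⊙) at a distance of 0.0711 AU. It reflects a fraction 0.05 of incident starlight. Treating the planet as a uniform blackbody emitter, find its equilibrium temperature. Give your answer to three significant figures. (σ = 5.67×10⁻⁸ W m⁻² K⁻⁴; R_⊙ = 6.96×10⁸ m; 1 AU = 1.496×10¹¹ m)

T_eq ≈ 835 K

R_⋆ = 0.750 × 6.96×10⁸ = 5.22×10⁸ m.
d = 0.0711 AU = 1.06×10¹⁰ m.
L = 4πR_⋆²σT_⋆⁴ = 4π(5.22×10⁸)² × 5.67×10⁻⁸ × (5400)⁴ = 1.65×10²⁶ W.
S = L/(4πd²) = 1.16×10⁵ W m⁻².
Energy balance: absorbed = emitted ⇒ πR²·S(1−A) = 4πR²·σT_eq⁴, so T_eq⁴ = S(1−A)/(4σ).
T_eq = [1.16×10⁵ × 0.95 / (4 × 5.67×10⁻⁸)]^(1/4) = (4.86×10¹¹)^(1/4) = 835 K.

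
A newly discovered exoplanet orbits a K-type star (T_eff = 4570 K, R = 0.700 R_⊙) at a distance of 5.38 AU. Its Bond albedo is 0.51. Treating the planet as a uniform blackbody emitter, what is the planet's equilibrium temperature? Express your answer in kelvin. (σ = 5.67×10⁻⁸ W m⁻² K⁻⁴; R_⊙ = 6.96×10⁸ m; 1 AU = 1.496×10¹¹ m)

R_⋆ = 0.700 × 6.96×10⁸ = 4.87×10⁸ m.
d = 5.38 AU = 8.05×10¹¹ m.
L = 4πR_⋆²σT_⋆⁴ = 4π(4.87×10⁸)² × 5.67×10⁻⁸ × (4570)⁴ = 7.38×10²⁵ W.
S = L/(4πd²) = 9.06 W m⁻².
Energy balance: absorbed = emitted ⇒ πR²·S(1−A) = 4πR²·σT_eq⁴, so T_eq⁴ = S(1−A)/(4σ).
T_eq = [9.06 × 0.49 / (4 × 5.67×10⁻⁸)]^(1/4) = (1.96×10⁷)^(1/4) = 66.5 K.

T_eq ≈ 66.5 K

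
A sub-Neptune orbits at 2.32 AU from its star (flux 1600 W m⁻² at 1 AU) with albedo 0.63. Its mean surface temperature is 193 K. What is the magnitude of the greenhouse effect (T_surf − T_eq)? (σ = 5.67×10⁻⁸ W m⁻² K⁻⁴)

S = 1600/2.32² = 297.3 W m⁻².
T_eq = [S(1−A)/(4σ)]^(1/4) = [297.3×0.37/(4×5.67×10⁻⁸)]^(1/4) = 148.4 K.
ΔT = T_surf − T_eq = 193 − 148.4.

ΔT ≈ 44.6 K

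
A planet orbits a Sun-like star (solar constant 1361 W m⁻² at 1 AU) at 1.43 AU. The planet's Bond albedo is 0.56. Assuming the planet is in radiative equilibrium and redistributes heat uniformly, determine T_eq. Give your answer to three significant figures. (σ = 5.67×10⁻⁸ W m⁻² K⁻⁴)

Flux at 1.43 AU: S = 1361/1.43² = 666 W m⁻².
Energy balance: absorbed = emitted ⇒ πR²·S(1−A) = 4πR²·σT_eq⁴, so T_eq⁴ = S(1−A)/(4σ).
T_eq = [666 × 0.44 / (4 × 5.67×10⁻⁸)]^(1/4) = (1.29×10⁹)^(1/4) = 190 K.

T_eq ≈ 190 K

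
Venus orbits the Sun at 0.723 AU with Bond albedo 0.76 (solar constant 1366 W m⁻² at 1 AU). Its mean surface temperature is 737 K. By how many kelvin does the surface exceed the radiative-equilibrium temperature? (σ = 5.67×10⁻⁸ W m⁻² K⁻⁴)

ΔT ≈ 507.7 K

S = 1366/0.723² = 2613 W m⁻².
T_eq = [S(1−A)/(4σ)]^(1/4) = [2613×0.24/(4×5.67×10⁻⁸)]^(1/4) = 229.3 K.
ΔT = T_surf − T_eq = 737 − 229.3.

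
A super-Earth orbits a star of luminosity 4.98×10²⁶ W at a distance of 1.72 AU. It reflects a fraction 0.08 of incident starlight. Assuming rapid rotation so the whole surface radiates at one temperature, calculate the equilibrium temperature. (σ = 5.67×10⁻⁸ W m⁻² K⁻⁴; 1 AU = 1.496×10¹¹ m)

d = 1.72 AU = 2.57×10¹¹ m.
Flux: S = L/(4πd²) = 4.98×10²⁶/(4π×(2.57×10¹¹)²) = 599 W m⁻².
Energy balance: absorbed = emitted ⇒ πR²·S(1−A) = 4πR²·σT_eq⁴, so T_eq⁴ = S(1−A)/(4σ).
T_eq = [599 × 0.92 / (4 × 5.67×10⁻⁸)]^(1/4) = (2.43×10⁹)^(1/4) = 222 K.

T_eq ≈ 222 K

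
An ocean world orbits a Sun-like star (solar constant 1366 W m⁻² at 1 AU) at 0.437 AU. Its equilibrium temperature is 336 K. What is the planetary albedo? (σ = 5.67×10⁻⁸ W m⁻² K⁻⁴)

Flux at 0.437 AU: S = 1366/0.437² = 7150 W m⁻².
From T_eq⁴ = S(1−A)/(4σ): 1−A = 4σT_eq⁴/S.
1−A = 4 × 5.67×10⁻⁸ × (336)⁴ / 7150 = 0.404.

A ≈ 0.60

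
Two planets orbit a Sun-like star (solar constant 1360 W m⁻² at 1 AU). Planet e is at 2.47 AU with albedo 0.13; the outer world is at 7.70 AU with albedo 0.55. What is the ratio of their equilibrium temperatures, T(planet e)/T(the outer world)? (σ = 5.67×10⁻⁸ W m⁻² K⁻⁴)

T₁/T₂ ≈ 2.082

T_eq = [S₀(1−A)/(4σd²)]^(1/4), so T ∝ (1−A)^(1/4) / √d.
T₁ = [1360×0.87/(4×5.67×10⁻⁸×2.47²)]^(1/4) = 171.00 K.
T₂ = [1360×0.45/(4×5.67×10⁻⁸×7.70²)]^(1/4) = 82.14 K.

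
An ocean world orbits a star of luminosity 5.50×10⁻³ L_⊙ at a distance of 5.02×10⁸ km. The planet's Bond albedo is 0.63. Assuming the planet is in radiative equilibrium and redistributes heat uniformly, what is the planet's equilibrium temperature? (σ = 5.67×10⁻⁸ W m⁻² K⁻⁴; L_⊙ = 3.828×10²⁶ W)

T_eq ≈ 32.3 K

d = 5.02×10⁸ km = 5.02×10¹¹ m.
L = 5.50×10⁻³ × 3.828×10²⁶ = 2.11×10²⁴ W.
Flux: S = L/(4πd²) = 2.11×10²⁴/(4π×(5.02×10¹¹)²) = 0.665 W m⁻².
Energy balance: absorbed = emitted ⇒ πR²·S(1−A) = 4πR²·σT_eq⁴, so T_eq⁴ = S(1−A)/(4σ).
T_eq = [0.665 × 0.37 / (4 × 5.67×10⁻⁸)]^(1/4) = (1.08×10⁶)^(1/4) = 32.3 K.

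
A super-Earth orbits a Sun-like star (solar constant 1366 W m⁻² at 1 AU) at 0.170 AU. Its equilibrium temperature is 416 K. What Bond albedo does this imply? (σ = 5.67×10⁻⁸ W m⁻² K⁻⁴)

A ≈ 0.86

Flux at 0.170 AU: S = 1366/0.170² = 4.73×10⁴ W m⁻².
From T_eq⁴ = S(1−A)/(4σ): 1−A = 4σT_eq⁴/S.
1−A = 4 × 5.67×10⁻⁸ × (416)⁴ / 4.73×10⁴ = 0.144.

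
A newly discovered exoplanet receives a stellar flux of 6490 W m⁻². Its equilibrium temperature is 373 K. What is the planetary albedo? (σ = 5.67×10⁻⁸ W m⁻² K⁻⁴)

A ≈ 0.32

From T_eq⁴ = S(1−A)/(4σ): 1−A = 4σT_eq⁴/S.
1−A = 4 × 5.67×10⁻⁸ × (373)⁴ / 6490 = 0.676.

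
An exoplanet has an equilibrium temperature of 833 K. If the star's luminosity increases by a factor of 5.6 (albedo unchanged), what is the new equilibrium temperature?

T_eq ≈ 1280 K

T_eq ∝ L^(1/4) · d^(−1/2).
T′ = 833 × 5.6^(1/4) = 1280 K.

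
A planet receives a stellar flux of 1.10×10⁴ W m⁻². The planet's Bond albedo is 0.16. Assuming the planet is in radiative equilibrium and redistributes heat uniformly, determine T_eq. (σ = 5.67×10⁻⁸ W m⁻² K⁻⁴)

Energy balance: absorbed = emitted ⇒ πR²·S(1−A) = 4πR²·σT_eq⁴, so T_eq⁴ = S(1−A)/(4σ).
T_eq = [1.10×10⁴ × 0.84 / (4 × 5.67×10⁻⁸)]^(1/4) = (4.07×10¹⁰)^(1/4) = 449 K.

T_eq ≈ 449 K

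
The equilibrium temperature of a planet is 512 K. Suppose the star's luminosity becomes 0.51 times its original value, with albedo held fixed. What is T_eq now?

T_eq ∝ L^(1/4) · d^(−1/2).
T′ = 512 × 0.51^(1/4) = 433 K.

T_eq ≈ 433 K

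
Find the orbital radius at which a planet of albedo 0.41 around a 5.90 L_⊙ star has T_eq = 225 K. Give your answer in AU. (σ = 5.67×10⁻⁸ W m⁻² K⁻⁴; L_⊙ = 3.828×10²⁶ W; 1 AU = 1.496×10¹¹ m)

L = 5.90 × 3.828×10²⁶ = 2.26×10²⁷ W.
From T_eq⁴ = L(1−A)/(16πσd²): d = √[L(1−A)/(16πσT_eq⁴)].
d = √[2.26×10²⁷ × 0.59 / (16π × 5.67×10⁻⁸ × (225)⁴)] = 4.27×10¹¹ m = 2.86 AU.

d ≈ 2.86 AU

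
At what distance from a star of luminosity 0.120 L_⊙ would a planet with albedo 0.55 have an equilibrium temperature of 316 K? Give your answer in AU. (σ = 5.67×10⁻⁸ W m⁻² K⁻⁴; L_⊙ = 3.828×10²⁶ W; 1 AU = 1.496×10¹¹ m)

d ≈ 0.180 AU

L = 0.120 × 3.828×10²⁶ = 4.59×10²⁵ W.
From T_eq⁴ = L(1−A)/(16πσd²): d = √[L(1−A)/(16πσT_eq⁴)].
d = √[4.59×10²⁵ × 0.45 / (16π × 5.67×10⁻⁸ × (316)⁴)] = 2.70×10¹⁰ m = 0.180 AU.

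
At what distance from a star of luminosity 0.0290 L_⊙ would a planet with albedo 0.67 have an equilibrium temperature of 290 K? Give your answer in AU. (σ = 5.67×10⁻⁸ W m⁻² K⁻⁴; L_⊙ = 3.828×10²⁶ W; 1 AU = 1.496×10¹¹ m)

L = 0.0290 × 3.828×10²⁶ = 1.11×10²⁵ W.
From T_eq⁴ = L(1−A)/(16πσd²): d = √[L(1−A)/(16πσT_eq⁴)].
d = √[1.11×10²⁵ × 0.33 / (16π × 5.67×10⁻⁸ × (290)⁴)] = 1.35×10¹⁰ m = 0.0901 AU.

d ≈ 0.0901 AU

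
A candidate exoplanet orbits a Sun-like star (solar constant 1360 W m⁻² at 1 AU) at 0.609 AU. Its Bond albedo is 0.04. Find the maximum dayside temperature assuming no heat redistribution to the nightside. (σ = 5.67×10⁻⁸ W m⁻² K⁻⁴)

T_ss ≈ 499 K

Flux at 0.609 AU: S = 1360/0.609² = 3670 W m⁻².
With no redistribution each surface element balances locally: S(1−A) = σT⁴.
T = [3670 × 0.96 / 5.67×10⁻⁸]^(1/4) = (6.21×10¹⁰)^(1/4) = 499 K.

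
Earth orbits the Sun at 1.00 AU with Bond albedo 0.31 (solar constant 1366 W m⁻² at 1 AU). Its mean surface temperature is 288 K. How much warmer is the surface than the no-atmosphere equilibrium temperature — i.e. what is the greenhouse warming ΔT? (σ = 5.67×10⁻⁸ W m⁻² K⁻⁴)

S = 1366/1.00² = 1366 W m⁻².
T_eq = [S(1−A)/(4σ)]^(1/4) = [1366×0.69/(4×5.67×10⁻⁸)]^(1/4) = 253.9 K.
ΔT = T_surf − T_eq = 288 − 253.9.

ΔT ≈ 34.1 K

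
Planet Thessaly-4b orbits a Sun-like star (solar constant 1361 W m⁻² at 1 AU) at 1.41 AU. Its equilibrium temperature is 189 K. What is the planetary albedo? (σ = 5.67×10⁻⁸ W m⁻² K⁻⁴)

A ≈ 0.58

Flux at 1.41 AU: S = 1361/1.41² = 685 W m⁻².
From T_eq⁴ = S(1−A)/(4σ): 1−A = 4σT_eq⁴/S.
1−A = 4 × 5.67×10⁻⁸ × (189)⁴ / 685 = 0.423.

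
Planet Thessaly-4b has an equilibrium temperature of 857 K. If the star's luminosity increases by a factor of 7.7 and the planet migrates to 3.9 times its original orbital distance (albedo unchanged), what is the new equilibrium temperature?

T_eq ≈ 723 K

T_eq ∝ L^(1/4) · d^(−1/2).
T′ = 857 × 7.7^(1/4) / 3.9^(1/2) = 723 K.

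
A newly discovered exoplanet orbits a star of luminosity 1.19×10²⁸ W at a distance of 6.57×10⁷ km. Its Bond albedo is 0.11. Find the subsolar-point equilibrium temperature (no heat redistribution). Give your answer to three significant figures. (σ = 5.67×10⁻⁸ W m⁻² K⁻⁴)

d = 6.57×10⁷ km = 6.57×10¹⁰ m.
Flux: S = L/(4πd²) = 1.19×10²⁸/(4π×(6.57×10¹⁰)²) = 2.19×10⁵ W m⁻².
At the subsolar point the surface absorbs S(1−A) and emits σT⁴ per unit area — no factor of 4, since only the local patch is in balance.
T = [2.19×10⁵ × 0.89 / 5.67×10⁻⁸]^(1/4) = (3.44×10¹²)^(1/4) = 1360 K.

T_ss ≈ 1360 K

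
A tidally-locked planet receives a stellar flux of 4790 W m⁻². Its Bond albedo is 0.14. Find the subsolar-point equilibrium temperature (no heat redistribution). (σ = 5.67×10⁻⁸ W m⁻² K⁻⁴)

At the subsolar point the surface absorbs S(1−A) and emits σT⁴ per unit area — no factor of 4, since only the local patch is in balance.
T = [4790 × 0.86 / 5.67×10⁻⁸]^(1/4) = (7.27×10¹⁰)^(1/4) = 519 K.

T_ss ≈ 519 K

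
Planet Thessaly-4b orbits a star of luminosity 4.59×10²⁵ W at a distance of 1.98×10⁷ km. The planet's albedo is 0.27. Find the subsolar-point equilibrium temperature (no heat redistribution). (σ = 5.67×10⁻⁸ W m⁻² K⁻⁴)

T_ss ≈ 589 K

d = 1.98×10⁷ km = 1.98×10¹⁰ m.
Flux: S = L/(4πd²) = 4.59×10²⁵/(4π×(1.98×10¹⁰)²) = 9320 W m⁻².
At the subsolar point the surface absorbs S(1−A) and emits σT⁴ per unit area — no factor of 4, since only the local patch is in balance.
T = [9320 × 0.73 / 5.67×10⁻⁸]^(1/4) = (1.20×10¹¹)^(1/4) = 589 K.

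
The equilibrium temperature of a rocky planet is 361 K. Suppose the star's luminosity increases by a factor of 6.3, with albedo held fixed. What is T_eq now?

T_eq ∝ L^(1/4) · d^(−1/2).
T′ = 361 × 6.3^(1/4) = 572 K.

T_eq ≈ 572 K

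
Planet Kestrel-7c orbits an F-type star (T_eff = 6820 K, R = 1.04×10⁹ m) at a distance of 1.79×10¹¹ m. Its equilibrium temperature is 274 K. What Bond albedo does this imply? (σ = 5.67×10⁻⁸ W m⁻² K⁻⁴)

A ≈ 0.69

L = 4πR_⋆²σT_⋆⁴ = 4π(1.04×10⁹)² × 5.67×10⁻⁸ × (6820)⁴ = 1.67×10²⁷ W.
S = L/(4πd²) = 4140 W m⁻².
From T_eq⁴ = S(1−A)/(4σ): 1−A = 4σT_eq⁴/S.
1−A = 4 × 5.67×10⁻⁸ × (274)⁴ / 4140 = 0.309.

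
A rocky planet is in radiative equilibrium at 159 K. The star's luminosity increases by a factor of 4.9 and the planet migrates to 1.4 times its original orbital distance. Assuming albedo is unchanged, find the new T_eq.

T_eq ∝ L^(1/4) · d^(−1/2).
T′ = 159 × 4.9^(1/4) / 1.4^(1/2) = 200 K.

T_eq ≈ 200 K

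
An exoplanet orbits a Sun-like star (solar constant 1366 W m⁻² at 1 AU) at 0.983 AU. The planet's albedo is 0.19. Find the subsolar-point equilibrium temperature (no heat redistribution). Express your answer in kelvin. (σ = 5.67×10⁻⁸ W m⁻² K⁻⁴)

Flux at 0.983 AU: S = 1366/0.983² = 1410 W m⁻².
At the subsolar point the surface absorbs S(1−A) and emits σT⁴ per unit area — no factor of 4, since only the local patch is in balance.
T = [1410 × 0.81 / 5.67×10⁻⁸]^(1/4) = (2.02×10¹⁰)^(1/4) = 377 K.

T_ss ≈ 377 K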